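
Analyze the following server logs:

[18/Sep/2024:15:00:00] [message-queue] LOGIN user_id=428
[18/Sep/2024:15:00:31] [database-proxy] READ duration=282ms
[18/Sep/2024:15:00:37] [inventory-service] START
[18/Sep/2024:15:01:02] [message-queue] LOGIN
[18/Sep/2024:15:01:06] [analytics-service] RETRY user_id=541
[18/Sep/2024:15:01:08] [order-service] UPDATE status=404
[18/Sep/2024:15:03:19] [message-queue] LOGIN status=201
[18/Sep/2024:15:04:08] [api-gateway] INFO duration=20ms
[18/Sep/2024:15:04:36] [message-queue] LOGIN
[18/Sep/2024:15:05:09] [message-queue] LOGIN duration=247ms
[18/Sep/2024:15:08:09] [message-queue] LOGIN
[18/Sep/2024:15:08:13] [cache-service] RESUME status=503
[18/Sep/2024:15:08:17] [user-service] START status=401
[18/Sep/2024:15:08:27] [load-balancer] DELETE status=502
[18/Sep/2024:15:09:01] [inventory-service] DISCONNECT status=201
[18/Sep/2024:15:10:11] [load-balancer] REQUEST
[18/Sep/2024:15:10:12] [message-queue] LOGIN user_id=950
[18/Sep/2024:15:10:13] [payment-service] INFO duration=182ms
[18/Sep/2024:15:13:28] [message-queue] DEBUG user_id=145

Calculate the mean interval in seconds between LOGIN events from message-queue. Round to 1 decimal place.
102.0

To calculate average interval:

1. Find all LOGIN events for message-queue in order
2. Calculate time gaps between consecutive events
3. Compute mean of gaps: 612 / 6 = 102.0 seconds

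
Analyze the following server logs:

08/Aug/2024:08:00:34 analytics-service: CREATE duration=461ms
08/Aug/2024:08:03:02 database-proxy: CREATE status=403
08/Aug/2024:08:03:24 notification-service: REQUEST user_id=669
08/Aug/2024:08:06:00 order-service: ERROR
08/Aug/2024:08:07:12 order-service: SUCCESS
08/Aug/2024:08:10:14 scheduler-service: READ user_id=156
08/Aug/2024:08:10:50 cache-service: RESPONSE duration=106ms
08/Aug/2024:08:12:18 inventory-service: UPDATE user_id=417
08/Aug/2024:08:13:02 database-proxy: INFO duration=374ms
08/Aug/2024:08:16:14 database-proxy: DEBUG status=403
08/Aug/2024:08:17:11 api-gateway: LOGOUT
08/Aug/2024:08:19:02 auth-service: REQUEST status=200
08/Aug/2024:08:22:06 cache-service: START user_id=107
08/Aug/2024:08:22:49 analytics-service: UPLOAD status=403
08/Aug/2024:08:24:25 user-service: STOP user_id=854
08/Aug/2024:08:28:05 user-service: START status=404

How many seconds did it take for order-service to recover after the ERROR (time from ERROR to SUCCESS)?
72

To calculate recovery time:

1. Find ERROR event for order-service: 08/Aug/2024:08:06:00
2. Find next SUCCESS event for order-service: 08/Aug/2024:08:07:12
3. Recovery time: 08/Aug/2024:08:07:12 - 08/Aug/2024:08:06:00 = 72 seconds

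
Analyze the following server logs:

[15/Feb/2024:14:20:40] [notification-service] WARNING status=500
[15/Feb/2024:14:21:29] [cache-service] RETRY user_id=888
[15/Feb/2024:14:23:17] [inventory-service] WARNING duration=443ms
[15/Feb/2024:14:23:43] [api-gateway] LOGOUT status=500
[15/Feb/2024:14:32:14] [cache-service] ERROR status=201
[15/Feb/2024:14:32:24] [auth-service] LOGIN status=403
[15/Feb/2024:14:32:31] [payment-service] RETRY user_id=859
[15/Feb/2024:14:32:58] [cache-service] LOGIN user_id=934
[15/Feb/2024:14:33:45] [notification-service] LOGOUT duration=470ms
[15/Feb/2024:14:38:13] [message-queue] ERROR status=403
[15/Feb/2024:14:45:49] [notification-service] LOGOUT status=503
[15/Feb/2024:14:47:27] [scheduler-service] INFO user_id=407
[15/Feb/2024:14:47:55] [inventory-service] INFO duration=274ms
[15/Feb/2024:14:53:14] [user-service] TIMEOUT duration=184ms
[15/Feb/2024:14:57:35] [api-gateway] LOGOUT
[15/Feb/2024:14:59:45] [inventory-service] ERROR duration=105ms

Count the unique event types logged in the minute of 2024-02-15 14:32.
3

To count unique event types:

1. Filter events in the minute starting at 2024-02-15 14:32
2. Extract event types from matching entries
3. Count unique types: 3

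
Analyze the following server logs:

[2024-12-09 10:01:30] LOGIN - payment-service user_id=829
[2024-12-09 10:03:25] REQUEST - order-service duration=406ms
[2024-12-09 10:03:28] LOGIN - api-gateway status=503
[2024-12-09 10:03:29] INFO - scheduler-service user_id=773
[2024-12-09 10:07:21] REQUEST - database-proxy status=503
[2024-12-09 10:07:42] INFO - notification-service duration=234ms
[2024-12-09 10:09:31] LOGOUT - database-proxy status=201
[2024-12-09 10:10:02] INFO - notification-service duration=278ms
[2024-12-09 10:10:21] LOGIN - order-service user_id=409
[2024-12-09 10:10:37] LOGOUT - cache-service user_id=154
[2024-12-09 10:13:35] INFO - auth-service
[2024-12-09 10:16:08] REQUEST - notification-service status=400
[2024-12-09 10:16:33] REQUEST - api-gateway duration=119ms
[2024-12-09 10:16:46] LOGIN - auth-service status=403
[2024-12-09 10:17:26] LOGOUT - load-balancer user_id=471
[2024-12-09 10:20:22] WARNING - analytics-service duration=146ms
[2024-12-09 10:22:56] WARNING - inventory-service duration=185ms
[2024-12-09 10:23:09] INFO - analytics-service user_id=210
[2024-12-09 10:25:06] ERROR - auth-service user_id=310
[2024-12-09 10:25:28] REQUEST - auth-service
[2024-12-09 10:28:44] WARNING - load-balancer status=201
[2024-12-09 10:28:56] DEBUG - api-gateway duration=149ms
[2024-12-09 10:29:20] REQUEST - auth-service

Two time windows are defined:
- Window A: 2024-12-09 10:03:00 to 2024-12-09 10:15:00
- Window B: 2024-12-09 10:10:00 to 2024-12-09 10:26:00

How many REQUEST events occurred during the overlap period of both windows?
0

To find overlap events:

1. Window A: 2024-12-09 10:03:00 to 2024-12-09 10:15:00
2. Window B: 2024-12-09 10:10:00 to 2024-12-09 10:26:00
3. Overlap period: 2024-12-09 10:10:00 to 2024-12-09 10:15:00
4. Count REQUEST events in overlap: 0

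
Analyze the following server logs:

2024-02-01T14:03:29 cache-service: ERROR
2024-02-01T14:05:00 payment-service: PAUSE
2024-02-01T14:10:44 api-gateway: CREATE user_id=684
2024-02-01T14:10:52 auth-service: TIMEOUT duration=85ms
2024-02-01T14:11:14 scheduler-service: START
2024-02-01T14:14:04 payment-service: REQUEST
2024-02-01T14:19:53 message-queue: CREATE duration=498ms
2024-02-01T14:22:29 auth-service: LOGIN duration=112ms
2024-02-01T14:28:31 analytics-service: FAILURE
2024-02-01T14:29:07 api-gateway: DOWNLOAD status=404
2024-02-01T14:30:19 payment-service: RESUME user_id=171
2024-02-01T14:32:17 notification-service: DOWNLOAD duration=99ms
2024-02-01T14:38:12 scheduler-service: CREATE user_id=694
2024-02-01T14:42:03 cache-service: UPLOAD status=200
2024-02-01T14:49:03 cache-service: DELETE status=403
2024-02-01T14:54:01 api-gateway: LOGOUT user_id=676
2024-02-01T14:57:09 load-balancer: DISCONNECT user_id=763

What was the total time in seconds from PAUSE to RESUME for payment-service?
1519

To calculate state duration:

1. Find PAUSE event for payment-service: 2024-02-01T14:05:00
2. Find RESUME event for payment-service: 2024-02-01T14:30:19
3. Calculate duration: 2024-02-01T14:30:19 - 2024-02-01T14:05:00 = 1519 seconds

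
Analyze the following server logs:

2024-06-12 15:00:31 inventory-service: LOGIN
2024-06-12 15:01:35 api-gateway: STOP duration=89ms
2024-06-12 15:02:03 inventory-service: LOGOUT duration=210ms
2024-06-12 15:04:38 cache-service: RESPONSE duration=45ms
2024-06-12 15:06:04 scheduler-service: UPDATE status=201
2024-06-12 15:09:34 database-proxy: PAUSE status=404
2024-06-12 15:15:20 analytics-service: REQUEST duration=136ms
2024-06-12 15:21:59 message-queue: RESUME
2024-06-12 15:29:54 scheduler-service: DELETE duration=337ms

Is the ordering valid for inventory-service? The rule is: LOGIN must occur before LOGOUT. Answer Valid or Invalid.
Valid

To validate ordering:

1. Required order: LOGIN → LOGOUT
2. Rule: LOGIN must occur before LOGOUT
3. Check actual order of events for inventory-service
4. Result: Valid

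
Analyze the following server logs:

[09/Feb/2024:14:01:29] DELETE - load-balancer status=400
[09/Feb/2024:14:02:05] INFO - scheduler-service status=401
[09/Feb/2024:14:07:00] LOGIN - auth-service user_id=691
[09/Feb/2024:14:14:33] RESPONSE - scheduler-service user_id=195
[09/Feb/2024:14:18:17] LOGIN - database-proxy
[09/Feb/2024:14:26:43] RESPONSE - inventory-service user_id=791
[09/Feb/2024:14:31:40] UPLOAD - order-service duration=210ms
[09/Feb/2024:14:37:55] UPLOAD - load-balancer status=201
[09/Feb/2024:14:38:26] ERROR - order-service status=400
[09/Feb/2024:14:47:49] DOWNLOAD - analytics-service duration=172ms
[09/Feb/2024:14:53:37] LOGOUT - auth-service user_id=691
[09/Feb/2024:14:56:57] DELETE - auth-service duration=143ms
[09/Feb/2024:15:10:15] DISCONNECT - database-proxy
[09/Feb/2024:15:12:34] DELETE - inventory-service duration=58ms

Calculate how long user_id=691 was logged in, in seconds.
2797

To calculate session duration:

1. Find LOGIN event for user_id=691: 09/Feb/2024:14:07:00
2. Find LOGOUT event for user_id=691: 09/Feb/2024:14:53:37
3. Session duration: 09/Feb/2024:14:53:37 - 09/Feb/2024:14:07:00 = 2797 seconds (46 minutes)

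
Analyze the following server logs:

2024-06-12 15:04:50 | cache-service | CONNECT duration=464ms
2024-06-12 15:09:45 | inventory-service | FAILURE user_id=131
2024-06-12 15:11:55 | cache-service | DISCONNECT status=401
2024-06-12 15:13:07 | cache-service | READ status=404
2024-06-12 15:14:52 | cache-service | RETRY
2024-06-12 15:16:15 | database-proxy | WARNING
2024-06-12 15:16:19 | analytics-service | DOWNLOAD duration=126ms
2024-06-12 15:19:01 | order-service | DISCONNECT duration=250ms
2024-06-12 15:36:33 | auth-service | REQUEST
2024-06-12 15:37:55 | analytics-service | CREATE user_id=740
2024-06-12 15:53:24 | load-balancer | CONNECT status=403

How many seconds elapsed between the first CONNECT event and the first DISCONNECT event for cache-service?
425

To find the time between events:

1. Locate the first CONNECT event for cache-service: 2024-06-12 15:04:50
2. Locate the first DISCONNECT event for cache-service: 2024-06-12 15:11:55
3. Calculate the difference: 2024-06-12 15:11:55 - 2024-06-12 15:04:50 = 425 seconds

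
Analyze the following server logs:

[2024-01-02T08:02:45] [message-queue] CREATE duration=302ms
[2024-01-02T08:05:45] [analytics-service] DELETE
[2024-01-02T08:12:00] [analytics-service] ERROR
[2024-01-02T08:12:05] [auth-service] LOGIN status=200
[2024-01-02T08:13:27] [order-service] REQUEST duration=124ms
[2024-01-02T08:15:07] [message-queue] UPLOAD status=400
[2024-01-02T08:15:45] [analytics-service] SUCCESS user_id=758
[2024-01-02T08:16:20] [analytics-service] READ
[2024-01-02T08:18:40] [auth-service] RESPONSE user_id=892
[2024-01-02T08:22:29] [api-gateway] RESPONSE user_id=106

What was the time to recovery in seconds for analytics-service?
225

To calculate recovery time:

1. Find ERROR event for analytics-service: 2024-01-02T08:12:00
2. Find next SUCCESS event for analytics-service: 2024-01-02T08:15:45
3. Recovery time: 2024-01-02T08:15:45 - 2024-01-02T08:12:00 = 225 seconds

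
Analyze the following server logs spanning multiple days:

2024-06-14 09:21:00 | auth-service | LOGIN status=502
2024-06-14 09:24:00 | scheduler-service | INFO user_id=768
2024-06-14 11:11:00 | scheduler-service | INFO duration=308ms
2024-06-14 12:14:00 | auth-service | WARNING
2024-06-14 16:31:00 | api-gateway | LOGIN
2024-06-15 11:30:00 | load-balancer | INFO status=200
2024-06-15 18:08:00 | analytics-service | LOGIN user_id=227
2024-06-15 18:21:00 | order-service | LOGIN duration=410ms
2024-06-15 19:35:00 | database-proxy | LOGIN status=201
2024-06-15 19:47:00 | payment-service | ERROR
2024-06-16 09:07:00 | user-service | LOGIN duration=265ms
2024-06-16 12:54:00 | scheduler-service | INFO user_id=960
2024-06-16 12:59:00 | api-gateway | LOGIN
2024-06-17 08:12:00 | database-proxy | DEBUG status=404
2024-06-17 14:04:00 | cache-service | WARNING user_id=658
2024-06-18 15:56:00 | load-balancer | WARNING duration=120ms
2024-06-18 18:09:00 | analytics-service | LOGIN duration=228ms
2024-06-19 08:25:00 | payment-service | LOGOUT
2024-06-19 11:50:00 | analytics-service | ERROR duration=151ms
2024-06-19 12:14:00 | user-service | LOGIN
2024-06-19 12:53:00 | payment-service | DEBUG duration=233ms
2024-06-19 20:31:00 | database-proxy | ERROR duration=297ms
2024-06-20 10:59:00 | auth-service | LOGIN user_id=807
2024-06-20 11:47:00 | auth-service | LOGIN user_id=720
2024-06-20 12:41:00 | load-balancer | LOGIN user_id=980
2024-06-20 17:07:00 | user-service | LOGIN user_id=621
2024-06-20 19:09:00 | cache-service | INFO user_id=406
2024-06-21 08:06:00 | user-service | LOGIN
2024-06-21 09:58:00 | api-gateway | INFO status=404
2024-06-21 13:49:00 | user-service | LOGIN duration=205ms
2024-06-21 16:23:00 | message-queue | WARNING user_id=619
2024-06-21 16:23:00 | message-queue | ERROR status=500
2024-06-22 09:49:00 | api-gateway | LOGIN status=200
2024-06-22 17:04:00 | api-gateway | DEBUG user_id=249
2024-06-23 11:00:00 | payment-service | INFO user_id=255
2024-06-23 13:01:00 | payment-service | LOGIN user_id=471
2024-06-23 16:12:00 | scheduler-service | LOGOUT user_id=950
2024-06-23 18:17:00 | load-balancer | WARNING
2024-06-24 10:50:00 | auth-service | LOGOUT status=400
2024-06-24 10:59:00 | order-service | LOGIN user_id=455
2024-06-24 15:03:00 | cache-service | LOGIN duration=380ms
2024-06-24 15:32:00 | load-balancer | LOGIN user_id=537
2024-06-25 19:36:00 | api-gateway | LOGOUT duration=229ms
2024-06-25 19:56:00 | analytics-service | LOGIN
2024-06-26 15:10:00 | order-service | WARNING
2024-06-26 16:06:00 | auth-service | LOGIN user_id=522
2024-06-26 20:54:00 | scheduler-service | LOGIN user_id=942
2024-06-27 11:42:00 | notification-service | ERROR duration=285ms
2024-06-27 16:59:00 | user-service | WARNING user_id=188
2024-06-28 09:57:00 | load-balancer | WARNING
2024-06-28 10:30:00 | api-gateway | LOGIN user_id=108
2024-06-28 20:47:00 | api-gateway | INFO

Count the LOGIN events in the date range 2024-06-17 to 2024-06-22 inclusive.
9

To filter by date range:

1. Date range: 2024-06-17 through 2024-06-22, both dates inclusive
2. Filter for LOGIN events whose date falls in this range
3. Count matching events: 9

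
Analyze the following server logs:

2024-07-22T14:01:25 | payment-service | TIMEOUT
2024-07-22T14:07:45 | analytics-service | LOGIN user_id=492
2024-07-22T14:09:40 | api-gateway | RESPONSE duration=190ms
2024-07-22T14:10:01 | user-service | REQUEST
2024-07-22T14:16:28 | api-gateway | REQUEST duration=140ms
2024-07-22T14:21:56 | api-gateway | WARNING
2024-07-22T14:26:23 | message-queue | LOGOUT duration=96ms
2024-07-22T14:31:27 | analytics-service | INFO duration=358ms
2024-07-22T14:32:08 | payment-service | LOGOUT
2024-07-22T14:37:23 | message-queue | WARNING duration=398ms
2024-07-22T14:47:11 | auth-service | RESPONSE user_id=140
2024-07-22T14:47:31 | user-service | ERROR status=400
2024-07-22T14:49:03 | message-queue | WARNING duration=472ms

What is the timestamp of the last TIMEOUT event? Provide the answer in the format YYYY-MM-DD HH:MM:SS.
2024-07-22 14:01:25

To find the last event:

1. Filter for all TIMEOUT events
2. Sort by timestamp
3. Select the last one
4. Timestamp: 2024-07-22 14:01:25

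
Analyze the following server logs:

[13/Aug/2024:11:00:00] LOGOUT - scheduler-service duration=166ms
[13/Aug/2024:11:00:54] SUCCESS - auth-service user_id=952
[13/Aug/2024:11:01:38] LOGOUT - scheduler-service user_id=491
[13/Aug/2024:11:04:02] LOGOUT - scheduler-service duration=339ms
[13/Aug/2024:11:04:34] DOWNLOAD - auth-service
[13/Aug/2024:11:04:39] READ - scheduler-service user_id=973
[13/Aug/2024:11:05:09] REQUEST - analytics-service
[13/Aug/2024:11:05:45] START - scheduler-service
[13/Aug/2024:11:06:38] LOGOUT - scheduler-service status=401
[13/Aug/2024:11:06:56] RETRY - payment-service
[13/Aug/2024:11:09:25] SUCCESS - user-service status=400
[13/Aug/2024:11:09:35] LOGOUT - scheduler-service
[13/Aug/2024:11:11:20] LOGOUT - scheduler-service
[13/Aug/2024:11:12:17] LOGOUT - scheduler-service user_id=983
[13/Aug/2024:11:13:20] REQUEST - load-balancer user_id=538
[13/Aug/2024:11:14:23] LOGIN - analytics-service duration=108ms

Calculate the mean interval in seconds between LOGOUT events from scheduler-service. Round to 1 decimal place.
122.8

To calculate average interval:

1. Find all LOGOUT events for scheduler-service in order
2. Calculate time gaps between consecutive events
3. Compute mean of gaps: 737 / 6 = 122.8 seconds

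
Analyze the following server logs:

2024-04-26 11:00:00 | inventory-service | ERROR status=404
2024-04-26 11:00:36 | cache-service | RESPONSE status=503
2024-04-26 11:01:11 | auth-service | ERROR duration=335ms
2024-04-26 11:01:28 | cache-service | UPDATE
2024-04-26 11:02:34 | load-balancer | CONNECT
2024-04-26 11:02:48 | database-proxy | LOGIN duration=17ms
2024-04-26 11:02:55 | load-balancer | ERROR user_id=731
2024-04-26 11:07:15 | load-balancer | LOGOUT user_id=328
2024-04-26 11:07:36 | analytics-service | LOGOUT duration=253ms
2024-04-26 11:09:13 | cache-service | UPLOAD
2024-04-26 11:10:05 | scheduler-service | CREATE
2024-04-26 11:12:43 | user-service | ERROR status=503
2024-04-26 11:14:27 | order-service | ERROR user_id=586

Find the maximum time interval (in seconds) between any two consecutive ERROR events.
588

To find the longest gap:

1. Extract all ERROR events in chronological order
2. Calculate time differences between consecutive events
3. Find the maximum difference
4. Longest gap: 588 seconds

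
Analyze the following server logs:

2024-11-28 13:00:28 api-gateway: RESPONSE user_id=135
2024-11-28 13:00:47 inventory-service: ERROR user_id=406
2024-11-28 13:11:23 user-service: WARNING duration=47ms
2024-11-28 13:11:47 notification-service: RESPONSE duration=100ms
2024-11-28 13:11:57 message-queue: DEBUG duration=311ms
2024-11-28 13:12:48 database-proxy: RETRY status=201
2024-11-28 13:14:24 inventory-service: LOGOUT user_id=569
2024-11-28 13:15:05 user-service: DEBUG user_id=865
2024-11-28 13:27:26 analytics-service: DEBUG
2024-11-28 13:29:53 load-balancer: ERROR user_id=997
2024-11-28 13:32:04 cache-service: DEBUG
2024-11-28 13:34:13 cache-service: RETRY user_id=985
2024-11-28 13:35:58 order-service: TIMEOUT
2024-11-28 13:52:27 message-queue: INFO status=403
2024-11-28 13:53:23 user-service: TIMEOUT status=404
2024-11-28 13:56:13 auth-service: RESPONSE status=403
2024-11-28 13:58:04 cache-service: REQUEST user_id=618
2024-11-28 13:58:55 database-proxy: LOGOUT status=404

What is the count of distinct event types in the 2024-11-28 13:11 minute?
3

To count unique event types:

1. Filter events in the minute starting at 2024-11-28 13:11
2. Extract event types from matching entries
3. Count unique types: 3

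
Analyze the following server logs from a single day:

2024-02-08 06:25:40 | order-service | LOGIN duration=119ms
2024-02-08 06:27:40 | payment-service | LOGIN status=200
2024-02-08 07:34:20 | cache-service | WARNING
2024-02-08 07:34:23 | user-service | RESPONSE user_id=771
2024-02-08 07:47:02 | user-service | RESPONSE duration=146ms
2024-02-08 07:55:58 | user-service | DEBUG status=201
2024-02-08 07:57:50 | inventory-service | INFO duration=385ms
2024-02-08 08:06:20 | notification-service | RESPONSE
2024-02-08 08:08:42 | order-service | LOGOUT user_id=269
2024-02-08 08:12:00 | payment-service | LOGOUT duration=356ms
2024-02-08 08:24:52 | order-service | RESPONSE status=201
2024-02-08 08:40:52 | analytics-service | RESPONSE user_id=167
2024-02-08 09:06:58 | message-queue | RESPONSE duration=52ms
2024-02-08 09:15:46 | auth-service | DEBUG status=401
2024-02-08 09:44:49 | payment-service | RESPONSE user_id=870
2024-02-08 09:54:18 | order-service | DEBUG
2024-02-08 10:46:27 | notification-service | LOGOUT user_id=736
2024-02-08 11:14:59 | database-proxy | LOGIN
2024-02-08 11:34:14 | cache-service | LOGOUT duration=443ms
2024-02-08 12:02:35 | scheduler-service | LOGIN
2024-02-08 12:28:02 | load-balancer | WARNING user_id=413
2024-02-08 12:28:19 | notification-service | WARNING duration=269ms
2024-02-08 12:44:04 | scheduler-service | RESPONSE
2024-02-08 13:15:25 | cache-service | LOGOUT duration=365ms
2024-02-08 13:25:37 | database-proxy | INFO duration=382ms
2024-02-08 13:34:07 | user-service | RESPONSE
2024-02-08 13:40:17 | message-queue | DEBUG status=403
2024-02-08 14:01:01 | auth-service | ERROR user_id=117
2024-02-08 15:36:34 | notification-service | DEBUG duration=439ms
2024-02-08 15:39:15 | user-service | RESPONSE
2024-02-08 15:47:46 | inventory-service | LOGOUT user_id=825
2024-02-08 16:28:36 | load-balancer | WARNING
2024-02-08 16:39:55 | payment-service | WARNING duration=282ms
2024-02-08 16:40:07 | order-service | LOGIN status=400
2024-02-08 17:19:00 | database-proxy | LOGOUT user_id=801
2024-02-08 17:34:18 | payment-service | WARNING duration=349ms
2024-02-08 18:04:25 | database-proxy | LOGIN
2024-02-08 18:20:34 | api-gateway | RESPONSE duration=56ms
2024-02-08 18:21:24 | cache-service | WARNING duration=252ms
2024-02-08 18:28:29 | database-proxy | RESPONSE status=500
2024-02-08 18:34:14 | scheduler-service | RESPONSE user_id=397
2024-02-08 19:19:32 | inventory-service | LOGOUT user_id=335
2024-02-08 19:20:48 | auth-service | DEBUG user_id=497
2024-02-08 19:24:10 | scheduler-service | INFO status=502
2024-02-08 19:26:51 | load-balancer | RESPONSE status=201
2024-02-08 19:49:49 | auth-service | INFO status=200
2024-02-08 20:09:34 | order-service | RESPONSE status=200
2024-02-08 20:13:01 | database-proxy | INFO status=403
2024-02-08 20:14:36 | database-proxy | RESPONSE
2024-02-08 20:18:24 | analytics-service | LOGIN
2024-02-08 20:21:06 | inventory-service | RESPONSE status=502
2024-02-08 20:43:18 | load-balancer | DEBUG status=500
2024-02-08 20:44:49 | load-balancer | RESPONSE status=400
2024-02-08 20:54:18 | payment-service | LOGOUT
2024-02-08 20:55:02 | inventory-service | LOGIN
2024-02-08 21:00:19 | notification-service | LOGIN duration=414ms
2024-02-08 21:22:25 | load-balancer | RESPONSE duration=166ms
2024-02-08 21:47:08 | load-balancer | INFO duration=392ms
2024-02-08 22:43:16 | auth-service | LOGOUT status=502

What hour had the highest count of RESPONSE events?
20

To find the peak hour:

1. Group all RESPONSE events by hour
2. Count events in each hour
3. Find hour with maximum count
4. Peak hour: 20 (with 4 events)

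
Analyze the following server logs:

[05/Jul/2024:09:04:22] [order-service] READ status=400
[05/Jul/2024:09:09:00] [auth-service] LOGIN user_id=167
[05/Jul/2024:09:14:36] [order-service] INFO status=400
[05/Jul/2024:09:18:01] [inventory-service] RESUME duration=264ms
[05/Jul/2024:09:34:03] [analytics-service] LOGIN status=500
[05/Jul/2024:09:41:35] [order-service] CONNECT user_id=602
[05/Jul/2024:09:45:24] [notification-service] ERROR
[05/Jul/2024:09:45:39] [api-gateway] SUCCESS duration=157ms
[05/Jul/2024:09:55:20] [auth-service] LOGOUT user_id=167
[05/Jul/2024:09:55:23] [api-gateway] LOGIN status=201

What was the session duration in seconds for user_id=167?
2780

To calculate session duration:

1. Find LOGIN event for user_id=167: 05/Jul/2024:09:09:00
2. Find LOGOUT event for user_id=167: 05/Jul/2024:09:55:20
3. Session duration: 05/Jul/2024:09:55:20 - 05/Jul/2024:09:09:00 = 2780 seconds (46 minutes)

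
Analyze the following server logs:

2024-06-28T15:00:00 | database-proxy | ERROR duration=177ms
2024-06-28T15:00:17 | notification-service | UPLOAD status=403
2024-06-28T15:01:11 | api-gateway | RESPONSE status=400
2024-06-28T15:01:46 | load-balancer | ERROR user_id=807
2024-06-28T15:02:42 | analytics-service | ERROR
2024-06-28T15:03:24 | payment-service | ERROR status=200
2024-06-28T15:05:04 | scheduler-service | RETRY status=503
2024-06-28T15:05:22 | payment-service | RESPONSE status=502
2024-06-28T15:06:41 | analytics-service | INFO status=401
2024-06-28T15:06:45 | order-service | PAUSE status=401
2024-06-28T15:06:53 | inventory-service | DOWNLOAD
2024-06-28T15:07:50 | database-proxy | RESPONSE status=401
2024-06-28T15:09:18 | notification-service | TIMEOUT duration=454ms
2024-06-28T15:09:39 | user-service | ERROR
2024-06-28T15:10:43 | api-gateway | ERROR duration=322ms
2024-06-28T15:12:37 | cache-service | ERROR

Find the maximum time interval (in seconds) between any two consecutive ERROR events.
375

To find the longest gap:

1. Extract all ERROR events in chronological order
2. Calculate time differences between consecutive events
3. Find the maximum difference
4. Longest gap: 375 seconds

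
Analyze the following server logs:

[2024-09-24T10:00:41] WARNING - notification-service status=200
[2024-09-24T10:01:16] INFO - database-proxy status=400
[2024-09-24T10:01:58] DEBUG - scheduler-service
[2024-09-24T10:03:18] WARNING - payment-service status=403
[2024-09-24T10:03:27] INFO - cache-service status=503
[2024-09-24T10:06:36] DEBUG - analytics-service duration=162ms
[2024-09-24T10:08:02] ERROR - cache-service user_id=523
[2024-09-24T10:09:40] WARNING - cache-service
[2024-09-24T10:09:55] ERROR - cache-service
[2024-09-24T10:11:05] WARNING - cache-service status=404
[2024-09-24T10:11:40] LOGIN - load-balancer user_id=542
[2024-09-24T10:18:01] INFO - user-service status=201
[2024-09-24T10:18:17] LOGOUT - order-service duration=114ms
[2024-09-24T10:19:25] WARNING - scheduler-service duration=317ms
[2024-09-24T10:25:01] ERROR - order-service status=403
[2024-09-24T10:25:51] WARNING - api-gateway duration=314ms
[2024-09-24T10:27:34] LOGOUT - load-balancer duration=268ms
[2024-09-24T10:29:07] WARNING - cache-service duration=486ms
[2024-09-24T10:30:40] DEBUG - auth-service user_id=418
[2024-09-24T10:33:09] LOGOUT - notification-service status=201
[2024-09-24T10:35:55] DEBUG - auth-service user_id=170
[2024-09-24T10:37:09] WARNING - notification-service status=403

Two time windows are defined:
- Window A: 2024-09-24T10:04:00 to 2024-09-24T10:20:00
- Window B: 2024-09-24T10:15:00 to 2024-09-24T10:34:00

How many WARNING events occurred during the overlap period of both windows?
1

To find overlap events:

1. Window A: 2024-09-24T10:04:00 to 2024-09-24T10:20:00
2. Window B: 2024-09-24T10:15:00 to 2024-09-24T10:34:00
3. Overlap period: 2024-09-24T10:15:00 to 2024-09-24T10:20:00
4. Count WARNING events in overlap: 1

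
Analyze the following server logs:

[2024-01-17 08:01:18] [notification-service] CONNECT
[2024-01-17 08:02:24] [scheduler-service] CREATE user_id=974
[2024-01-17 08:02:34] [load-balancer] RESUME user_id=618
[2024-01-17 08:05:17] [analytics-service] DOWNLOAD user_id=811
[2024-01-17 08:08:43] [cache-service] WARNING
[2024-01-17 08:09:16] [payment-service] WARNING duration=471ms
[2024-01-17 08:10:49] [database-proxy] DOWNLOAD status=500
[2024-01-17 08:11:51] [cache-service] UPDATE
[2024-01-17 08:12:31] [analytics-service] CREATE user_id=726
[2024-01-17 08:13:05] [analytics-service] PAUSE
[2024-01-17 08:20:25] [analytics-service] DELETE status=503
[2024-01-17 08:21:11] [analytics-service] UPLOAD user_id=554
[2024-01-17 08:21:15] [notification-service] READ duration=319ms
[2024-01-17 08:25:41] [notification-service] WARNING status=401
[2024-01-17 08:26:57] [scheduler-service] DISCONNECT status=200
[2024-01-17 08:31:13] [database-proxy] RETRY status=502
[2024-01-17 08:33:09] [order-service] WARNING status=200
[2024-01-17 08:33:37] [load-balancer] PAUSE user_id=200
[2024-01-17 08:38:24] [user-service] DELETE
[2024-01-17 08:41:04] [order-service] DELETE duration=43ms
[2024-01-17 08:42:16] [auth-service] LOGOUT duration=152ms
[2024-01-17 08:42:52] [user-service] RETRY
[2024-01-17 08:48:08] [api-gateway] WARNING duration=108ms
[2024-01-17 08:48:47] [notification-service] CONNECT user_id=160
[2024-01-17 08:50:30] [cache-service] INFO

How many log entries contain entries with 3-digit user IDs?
7

To find matching entries:

1. Pattern to match: entries with 3-digit user IDs
2. Scan each log entry for the pattern
3. Count matches: 7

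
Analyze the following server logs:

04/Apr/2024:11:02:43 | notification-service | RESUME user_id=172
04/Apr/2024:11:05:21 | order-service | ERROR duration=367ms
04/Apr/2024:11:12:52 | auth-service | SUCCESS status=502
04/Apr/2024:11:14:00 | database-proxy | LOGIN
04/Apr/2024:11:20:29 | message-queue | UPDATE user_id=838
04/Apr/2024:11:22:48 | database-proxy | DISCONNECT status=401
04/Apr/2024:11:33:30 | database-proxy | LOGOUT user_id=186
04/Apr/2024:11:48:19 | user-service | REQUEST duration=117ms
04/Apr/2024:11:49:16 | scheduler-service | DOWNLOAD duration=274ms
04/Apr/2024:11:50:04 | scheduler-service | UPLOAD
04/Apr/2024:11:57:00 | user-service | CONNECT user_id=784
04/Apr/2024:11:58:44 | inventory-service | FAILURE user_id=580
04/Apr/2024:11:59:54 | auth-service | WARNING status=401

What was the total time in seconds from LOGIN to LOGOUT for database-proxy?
1170

To calculate state duration:

1. Find LOGIN event for database-proxy: 04/Apr/2024:11:14:00
2. Find LOGOUT event for database-proxy: 04/Apr/2024:11:33:30
3. Calculate duration: 04/Apr/2024:11:33:30 - 04/Apr/2024:11:14:00 = 1170 seconds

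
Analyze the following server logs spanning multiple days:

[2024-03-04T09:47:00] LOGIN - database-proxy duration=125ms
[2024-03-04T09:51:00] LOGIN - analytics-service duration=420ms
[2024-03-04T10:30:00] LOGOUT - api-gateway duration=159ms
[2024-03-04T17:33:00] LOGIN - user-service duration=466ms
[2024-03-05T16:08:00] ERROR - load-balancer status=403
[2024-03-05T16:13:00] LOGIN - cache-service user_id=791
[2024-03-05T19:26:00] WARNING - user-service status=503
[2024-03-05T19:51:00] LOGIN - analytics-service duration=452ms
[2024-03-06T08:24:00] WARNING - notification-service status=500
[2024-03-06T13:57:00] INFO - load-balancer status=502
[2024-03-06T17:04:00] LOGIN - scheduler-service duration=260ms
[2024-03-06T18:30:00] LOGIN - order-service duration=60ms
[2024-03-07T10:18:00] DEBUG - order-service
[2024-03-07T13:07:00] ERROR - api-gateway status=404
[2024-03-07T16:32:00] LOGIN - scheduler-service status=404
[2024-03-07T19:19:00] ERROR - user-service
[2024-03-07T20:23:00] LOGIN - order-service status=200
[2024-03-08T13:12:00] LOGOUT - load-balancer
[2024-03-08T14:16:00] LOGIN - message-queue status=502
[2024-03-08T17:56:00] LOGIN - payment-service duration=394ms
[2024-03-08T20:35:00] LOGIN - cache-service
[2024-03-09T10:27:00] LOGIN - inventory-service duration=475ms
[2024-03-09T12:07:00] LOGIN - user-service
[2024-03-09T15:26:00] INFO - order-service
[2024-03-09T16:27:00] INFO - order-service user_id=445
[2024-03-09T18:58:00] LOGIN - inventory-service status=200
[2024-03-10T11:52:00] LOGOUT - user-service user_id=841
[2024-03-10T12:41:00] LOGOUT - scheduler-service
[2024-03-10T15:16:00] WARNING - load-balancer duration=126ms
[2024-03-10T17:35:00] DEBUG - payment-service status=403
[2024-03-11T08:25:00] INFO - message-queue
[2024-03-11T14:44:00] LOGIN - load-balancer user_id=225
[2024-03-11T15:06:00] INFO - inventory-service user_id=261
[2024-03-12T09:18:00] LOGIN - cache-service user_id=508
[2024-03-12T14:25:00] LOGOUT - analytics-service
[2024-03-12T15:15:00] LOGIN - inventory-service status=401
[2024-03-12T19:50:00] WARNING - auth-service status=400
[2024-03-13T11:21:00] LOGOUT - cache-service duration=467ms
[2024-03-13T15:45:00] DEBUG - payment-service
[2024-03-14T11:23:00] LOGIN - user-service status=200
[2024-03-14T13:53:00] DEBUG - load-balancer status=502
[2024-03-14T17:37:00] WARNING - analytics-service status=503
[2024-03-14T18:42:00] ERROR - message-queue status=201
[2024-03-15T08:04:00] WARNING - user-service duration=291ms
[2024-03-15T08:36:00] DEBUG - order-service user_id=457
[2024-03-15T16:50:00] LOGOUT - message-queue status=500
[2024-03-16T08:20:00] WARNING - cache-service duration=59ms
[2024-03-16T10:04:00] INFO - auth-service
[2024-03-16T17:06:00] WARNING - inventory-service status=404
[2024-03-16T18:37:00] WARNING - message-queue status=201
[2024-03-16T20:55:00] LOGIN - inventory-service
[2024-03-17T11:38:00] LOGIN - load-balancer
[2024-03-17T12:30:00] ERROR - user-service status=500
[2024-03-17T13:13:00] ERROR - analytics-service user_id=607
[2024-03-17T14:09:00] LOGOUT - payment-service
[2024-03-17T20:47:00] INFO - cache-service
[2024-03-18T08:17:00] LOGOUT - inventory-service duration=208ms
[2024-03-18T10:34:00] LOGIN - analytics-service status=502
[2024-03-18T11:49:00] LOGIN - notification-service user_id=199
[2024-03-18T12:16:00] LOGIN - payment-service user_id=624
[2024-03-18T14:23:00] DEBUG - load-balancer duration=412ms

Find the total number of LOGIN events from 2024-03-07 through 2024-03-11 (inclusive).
9

To filter by date range:

1. Date range: 2024-03-07 through 2024-03-11, both dates inclusive
2. Filter for LOGIN events whose date falls in this range
3. Count matching events: 9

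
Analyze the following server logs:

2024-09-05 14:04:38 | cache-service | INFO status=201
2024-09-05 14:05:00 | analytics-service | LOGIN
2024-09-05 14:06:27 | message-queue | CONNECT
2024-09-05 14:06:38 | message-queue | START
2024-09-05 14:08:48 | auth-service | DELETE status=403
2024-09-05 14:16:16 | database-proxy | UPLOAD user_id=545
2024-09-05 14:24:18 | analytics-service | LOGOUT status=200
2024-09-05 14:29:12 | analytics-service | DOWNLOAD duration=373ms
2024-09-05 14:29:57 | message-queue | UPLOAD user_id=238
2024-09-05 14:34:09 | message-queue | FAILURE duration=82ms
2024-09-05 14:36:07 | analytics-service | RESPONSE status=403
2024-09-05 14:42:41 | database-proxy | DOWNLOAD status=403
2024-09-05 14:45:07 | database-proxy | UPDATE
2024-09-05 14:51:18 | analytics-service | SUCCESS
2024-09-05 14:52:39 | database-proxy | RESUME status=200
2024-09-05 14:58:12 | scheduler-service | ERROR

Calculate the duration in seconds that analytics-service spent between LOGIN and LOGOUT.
1158

To calculate state duration:

1. Find LOGIN event for analytics-service: 2024-09-05 14:05:00
2. Find LOGOUT event for analytics-service: 2024-09-05 14:24:18
3. Calculate duration: 2024-09-05 14:24:18 - 2024-09-05 14:05:00 = 1158 seconds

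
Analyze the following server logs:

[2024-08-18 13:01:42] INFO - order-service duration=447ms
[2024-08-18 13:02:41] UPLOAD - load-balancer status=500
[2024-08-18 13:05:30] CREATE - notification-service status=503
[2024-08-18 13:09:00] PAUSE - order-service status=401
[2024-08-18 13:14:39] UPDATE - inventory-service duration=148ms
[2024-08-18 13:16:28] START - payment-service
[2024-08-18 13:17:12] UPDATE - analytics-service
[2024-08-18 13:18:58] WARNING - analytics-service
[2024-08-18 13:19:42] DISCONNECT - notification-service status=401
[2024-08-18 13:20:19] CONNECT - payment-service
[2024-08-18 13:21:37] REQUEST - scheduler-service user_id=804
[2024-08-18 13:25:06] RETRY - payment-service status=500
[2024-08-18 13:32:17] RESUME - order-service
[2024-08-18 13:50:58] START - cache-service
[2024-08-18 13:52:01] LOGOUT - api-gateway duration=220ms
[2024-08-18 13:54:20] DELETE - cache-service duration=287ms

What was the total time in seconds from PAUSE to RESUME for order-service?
1397

To calculate state duration:

1. Find PAUSE event for order-service: 2024-08-18 13:09:00
2. Find RESUME event for order-service: 2024-08-18 13:32:17
3. Calculate duration: 2024-08-18 13:32:17 - 2024-08-18 13:09:00 = 1397 seconds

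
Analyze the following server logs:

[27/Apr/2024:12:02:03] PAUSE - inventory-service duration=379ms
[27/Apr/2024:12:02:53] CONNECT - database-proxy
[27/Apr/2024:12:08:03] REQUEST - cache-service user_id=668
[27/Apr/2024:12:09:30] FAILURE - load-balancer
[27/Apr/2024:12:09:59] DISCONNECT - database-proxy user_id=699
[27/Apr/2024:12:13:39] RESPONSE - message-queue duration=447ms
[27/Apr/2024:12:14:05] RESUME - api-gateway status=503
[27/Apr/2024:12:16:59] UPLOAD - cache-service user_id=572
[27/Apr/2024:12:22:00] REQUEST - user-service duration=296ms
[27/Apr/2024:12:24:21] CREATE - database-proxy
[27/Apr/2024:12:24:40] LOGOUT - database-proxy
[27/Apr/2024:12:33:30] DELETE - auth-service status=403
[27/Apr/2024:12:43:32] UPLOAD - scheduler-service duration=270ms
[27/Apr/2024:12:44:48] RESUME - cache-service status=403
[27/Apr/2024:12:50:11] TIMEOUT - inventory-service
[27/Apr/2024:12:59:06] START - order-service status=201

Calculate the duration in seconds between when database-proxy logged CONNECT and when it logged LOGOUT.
1307

To find the time between events:

1. Locate the first CONNECT event for database-proxy: 27/Apr/2024:12:02:53
2. Locate the first LOGOUT event for database-proxy: 27/Apr/2024:12:24:40
3. Calculate the difference: 27/Apr/2024:12:24:40 - 27/Apr/2024:12:02:53 = 1307 seconds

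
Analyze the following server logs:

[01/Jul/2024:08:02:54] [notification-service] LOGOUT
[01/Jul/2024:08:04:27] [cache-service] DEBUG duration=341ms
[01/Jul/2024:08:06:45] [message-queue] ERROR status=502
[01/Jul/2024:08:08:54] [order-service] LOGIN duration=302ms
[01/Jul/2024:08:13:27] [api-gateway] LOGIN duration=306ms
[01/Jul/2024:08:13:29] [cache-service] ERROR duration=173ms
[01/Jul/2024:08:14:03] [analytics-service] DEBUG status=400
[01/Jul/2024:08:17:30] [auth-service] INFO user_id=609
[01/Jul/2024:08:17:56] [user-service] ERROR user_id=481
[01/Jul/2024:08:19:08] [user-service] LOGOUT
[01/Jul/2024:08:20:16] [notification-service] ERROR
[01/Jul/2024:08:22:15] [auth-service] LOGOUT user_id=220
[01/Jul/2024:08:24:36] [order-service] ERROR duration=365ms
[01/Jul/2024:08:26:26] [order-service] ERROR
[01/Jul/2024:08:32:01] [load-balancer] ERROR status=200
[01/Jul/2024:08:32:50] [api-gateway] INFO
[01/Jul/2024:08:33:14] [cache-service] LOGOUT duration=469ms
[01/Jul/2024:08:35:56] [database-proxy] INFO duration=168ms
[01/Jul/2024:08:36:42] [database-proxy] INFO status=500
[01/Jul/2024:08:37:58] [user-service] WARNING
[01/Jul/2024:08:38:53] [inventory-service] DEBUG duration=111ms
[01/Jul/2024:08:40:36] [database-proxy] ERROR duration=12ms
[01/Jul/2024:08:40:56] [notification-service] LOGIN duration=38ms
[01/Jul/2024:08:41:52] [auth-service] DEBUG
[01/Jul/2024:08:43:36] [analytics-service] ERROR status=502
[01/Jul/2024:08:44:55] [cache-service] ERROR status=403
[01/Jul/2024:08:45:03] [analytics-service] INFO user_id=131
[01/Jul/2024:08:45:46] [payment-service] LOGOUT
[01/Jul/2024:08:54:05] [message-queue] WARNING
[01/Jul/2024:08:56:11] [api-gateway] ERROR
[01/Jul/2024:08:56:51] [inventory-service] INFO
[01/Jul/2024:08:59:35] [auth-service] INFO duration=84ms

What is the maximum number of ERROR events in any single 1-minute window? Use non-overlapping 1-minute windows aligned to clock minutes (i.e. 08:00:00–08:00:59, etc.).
1

To find the burst window:

1. Divide the log period into non-overlapping 1-minute windows starting at 08:00
2. Count ERROR events in each window
3. Find the window with maximum count
4. Maximum events in a window: 1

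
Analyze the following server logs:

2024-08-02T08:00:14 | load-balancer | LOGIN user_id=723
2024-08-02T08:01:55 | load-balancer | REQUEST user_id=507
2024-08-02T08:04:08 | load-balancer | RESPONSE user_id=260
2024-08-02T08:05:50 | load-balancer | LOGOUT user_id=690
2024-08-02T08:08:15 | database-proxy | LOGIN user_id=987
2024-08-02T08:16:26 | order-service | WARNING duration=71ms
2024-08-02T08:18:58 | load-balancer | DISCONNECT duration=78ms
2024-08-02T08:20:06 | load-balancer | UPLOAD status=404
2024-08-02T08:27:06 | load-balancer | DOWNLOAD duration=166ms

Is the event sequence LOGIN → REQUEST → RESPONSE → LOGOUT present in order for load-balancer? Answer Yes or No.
Yes

To verify sequence order:

1. Find all events in sequence LOGIN → REQUEST → RESPONSE → LOGOUT for load-balancer
2. Extract their timestamps
3. Check if timestamps are in ascending order
4. Result: Yes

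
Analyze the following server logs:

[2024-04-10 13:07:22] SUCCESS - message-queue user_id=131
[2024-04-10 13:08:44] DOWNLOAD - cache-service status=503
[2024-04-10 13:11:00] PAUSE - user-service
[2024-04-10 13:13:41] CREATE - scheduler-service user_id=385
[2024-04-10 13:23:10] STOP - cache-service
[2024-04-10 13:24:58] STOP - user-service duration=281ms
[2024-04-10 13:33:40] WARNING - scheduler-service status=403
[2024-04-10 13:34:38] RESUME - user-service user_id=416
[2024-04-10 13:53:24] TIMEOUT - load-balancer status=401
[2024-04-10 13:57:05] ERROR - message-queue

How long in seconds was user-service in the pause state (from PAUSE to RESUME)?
1418

To calculate state duration:

1. Find PAUSE event for user-service: 2024-04-10 13:11:00
2. Find RESUME event for user-service: 2024-04-10 13:34:38
3. Calculate duration: 2024-04-10 13:34:38 - 2024-04-10 13:11:00 = 1418 seconds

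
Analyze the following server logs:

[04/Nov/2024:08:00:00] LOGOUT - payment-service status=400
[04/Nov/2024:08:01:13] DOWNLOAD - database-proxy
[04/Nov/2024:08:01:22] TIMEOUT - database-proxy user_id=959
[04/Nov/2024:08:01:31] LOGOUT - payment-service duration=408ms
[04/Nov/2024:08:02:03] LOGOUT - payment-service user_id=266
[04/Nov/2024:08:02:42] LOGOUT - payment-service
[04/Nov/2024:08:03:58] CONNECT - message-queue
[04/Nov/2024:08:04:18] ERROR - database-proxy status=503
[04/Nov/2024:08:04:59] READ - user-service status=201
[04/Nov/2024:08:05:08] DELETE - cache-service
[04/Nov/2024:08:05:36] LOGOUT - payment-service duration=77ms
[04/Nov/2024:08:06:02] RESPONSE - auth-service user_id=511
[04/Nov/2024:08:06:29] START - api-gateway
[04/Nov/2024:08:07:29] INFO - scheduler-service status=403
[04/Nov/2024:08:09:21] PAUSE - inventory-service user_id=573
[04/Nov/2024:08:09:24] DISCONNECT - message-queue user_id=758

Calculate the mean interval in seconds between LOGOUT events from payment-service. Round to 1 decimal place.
84.0

To calculate average interval:

1. Find all LOGOUT events for payment-service in order
2. Calculate time gaps between consecutive events
3. Compute mean of gaps: 336 / 4 = 84.0 seconds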